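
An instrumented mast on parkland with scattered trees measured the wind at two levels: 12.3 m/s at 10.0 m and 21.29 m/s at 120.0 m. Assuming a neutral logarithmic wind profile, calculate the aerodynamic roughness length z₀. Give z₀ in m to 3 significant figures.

z₀ ≈ 0.334 m

Log law: V(z) ∝ ln(z/z₀). With r = V₁/V₂ = 12.3/21.29 = 0.57774,
r · ln(z₂/z₀) = ln(z₁/z₀) ⇒ ln z₀ = (ln z₁ − r·ln z₂)/(1 − r)
ln z₀ = (2.30259 − 0.57774×4.78749) / 0.42226 = -1.0972
z₀ = exp(-1.0972) = 0.3338 m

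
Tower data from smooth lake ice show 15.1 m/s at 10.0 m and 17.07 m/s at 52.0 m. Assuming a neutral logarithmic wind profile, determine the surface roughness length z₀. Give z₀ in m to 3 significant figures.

Log law: V(z) ∝ ln(z/z₀). With r = V₁/V₂ = 15.1/17.07 = 0.88459,
r · ln(z₂/z₀) = ln(z₁/z₀) ⇒ ln z₀ = (ln z₁ − r·ln z₂)/(1 − r)
ln z₀ = (2.30259 − 0.88459×3.95124) / 0.11541 = -10.3343
z₀ = exp(-10.3343) = 0.00003250 m

z₀ ≈ 0.0000325 m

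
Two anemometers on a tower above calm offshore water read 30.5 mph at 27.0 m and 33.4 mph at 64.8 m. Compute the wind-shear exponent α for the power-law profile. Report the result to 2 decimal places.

α ≈ 0.10

Power law: V₂/V₁ = (z₂/z₁)^α ⇒ α = ln(V₂/V₁) / ln(z₂/z₁)
α = ln(33.4/30.5) / ln(64.8/27.0) = ln(1.0951) / ln(2.4000)
  = 0.09083 / 0.87547 = 0.10375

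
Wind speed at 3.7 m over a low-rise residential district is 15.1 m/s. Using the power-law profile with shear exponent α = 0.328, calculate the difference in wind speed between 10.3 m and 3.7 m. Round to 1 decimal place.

Power law: V₂ = V₁ · (z₂/z₁)^α = 15.1 × (2.7838)^0.328 = 21.1260 m/s
ΔV = 21.1260 − 15.1 = 6.0260 m/s

6.0 m/s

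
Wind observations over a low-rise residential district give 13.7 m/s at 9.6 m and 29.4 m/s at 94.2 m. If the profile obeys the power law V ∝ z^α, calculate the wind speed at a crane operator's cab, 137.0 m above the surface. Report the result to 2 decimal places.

First find α: α = ln(V₂/V₁)/ln(z₂/z₁) = ln(29.4/13.7)/ln(94.2/9.6) = 0.76360/2.28366 = 0.3344
Extrapolate from 94.2 m to 137.0 m: V₃ = 29.4 × (137.0/94.2)^0.3344 = 29.4 × 1.1334 = 33.3227 m/s

33.32 m/s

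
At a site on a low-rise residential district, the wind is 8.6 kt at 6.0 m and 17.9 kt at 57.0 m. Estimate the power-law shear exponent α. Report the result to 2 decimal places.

Power law: V₂/V₁ = (z₂/z₁)^α ⇒ α = ln(V₂/V₁) / ln(z₂/z₁)
α = ln(17.9/8.6) / ln(57.0/6.0) = ln(2.0814) / ln(9.5000)
  = 0.73304 / 2.25129 = 0.32561

α ≈ 0.33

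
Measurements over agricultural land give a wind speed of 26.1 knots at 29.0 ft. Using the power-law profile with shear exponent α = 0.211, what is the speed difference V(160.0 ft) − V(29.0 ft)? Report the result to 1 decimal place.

Power law: V₂ = V₁ · (z₂/z₁)^α = 26.1 × (5.5172)^0.211 = 37.4235 knots
ΔV = 37.4235 − 26.1 = 11.3235 knots

11.3 knots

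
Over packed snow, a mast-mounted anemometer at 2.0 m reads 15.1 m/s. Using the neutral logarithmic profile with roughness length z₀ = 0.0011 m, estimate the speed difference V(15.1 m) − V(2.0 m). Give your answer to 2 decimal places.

Log law: V₂ = V₁ · ln(z₂/z₀)/ln(z₁/z₀) = 15.1 × 9.5271/7.5056 = 19.1670 m/s
ΔV = 19.1670 − 15.1 = 4.0670 m/s

4.07 m/s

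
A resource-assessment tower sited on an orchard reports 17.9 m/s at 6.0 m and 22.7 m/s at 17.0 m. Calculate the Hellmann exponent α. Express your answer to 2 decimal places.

Power law: V₂/V₁ = (z₂/z₁)^α ⇒ α = ln(V₂/V₁) / ln(z₂/z₁)
α = ln(22.7/17.9) / ln(17.0/6.0) = ln(1.2682) / ln(2.8333)
  = 0.23756 / 1.04145 = 0.22811

α ≈ 0.23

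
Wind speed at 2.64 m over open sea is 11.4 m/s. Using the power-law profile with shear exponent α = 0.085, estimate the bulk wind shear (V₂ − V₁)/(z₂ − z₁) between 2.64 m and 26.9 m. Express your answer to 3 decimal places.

Power law: V₂ = V₁ · (z₂/z₁)^α = 11.4 × (10.1894)^0.085 = 13.8866 m/s
ΔV/Δz = (13.8866 − 11.4)/(26.9 − 2.64) = 2.4866/24.2600 = 0.10250 m/s/m

0.102 m/s/m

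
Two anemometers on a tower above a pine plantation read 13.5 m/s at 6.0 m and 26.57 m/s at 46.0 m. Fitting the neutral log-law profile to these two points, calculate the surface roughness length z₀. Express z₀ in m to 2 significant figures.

Log law: V(z) ∝ ln(z/z₀). With r = V₁/V₂ = 13.5/26.57 = 0.50809,
r · ln(z₂/z₀) = ln(z₁/z₀) ⇒ ln z₀ = (ln z₁ − r·ln z₂)/(1 − r)
ln z₀ = (1.79176 − 0.50809×3.82864) / 0.49191 = -0.3121
z₀ = exp(-0.3121) = 0.7319 m

z₀ ≈ 0.73 m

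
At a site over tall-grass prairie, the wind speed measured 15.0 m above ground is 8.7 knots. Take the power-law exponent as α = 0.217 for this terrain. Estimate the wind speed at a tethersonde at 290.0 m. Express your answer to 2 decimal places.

16.54 knots

Power-law profile: V₂ = V₁ · (z₂/z₁)^α
V₂ = 8.7 × (290.0/15.0)^0.217 = 8.7 × (19.3333)^0.217
    = 8.7 × 1.9016 = 16.5443 knots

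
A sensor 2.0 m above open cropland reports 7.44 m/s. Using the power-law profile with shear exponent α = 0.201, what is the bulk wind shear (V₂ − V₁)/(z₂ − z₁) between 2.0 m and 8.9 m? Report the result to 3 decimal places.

Power law: V₂ = V₁ · (z₂/z₁)^α = 7.44 × (4.4500)^0.201 = 10.0437 m/s
ΔV/Δz = (10.0437 − 7.44)/(8.9 − 2.0) = 2.6037/6.9000 = 0.37735 m/s/m

0.377 m/s/m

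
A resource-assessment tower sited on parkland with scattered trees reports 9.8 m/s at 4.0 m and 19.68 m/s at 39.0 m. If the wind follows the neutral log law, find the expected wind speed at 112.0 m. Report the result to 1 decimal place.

Log law: V ∝ ln(z/z₀). From the pair, with r = V₁/V₂ = 0.49797,
ln z₀ = (ln z₁ − r·ln z₂)/(1 − r) = (1.3863 − 0.49797×3.6636)/0.50203 = -0.8725 → z₀ = 0.4179 m
V₃ = V₁ · ln(z₃/z₀)/ln(z₁/z₀) = 9.8 × 5.5910/2.2588 = 24.2569 m/s

24.3 m/s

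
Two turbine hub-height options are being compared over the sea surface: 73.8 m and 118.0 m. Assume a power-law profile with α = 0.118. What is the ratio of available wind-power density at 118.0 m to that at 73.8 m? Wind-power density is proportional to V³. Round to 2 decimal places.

Speed ratio: V_B/V_A = (z_B/z_A)^α = (118.0/73.8)^0.118 = (1.5989)^0.118 = 1.05694
Power-density ratio: P_B/P_A = (V_B/V_A)³ = (1.05694)³ = 1.18074

1.18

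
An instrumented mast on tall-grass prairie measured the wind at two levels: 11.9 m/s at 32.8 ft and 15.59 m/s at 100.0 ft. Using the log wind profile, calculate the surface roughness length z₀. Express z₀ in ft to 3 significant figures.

z₀ ≈ 0.901 ft

Log law: V(z) ∝ ln(z/z₀). With r = V₁/V₂ = 11.9/15.59 = 0.76331,
r · ln(z₂/z₀) = ln(z₁/z₀) ⇒ ln z₀ = (ln z₁ − r·ln z₂)/(1 − r)
ln z₀ = (3.49043 − 0.76331×4.60517) / 0.23669 = -0.1045
z₀ = exp(-0.1045) = 0.9007 ft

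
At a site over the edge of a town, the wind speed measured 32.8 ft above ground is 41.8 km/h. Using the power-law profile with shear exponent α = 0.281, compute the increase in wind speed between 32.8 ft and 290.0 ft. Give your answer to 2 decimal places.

35.32 km/h

Power law: V₂ = V₁ · (z₂/z₁)^α = 41.8 × (8.8415)^0.281 = 77.1169 km/h
ΔV = 77.1169 − 41.8 = 35.3169 km/h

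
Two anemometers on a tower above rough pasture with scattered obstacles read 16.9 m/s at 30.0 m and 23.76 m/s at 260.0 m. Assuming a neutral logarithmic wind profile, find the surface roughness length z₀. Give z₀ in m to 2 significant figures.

z₀ ≈ 0.15 m

Log law: V(z) ∝ ln(z/z₀). With r = V₁/V₂ = 16.9/23.76 = 0.71128,
r · ln(z₂/z₀) = ln(z₁/z₀) ⇒ ln z₀ = (ln z₁ − r·ln z₂)/(1 − r)
ln z₀ = (3.40120 − 0.71128×5.56068) / 0.28872 = -1.9188
z₀ = exp(-1.9188) = 0.1468 m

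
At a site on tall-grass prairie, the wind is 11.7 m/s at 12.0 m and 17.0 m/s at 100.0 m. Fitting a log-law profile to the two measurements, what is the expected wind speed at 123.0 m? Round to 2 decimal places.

Log law: V ∝ ln(z/z₀). From the pair, with r = V₁/V₂ = 0.68824,
ln z₀ = (ln z₁ − r·ln z₂)/(1 − r) = (2.4849 − 0.68824×4.6052)/0.31176 = -2.1957 → z₀ = 0.1113 m
V₃ = V₁ · ln(z₃/z₀)/ln(z₁/z₀) = 11.7 × 7.0079/4.6806 = 17.5175 m/s

17.52 m/s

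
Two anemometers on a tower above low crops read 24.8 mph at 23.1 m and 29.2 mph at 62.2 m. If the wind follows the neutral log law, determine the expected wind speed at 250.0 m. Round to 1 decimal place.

35.4 mph

Log law: V ∝ ln(z/z₀). From the pair, with r = V₁/V₂ = 0.84932,
ln z₀ = (ln z₁ − r·ln z₂)/(1 − r) = (3.1398 − 0.84932×4.1304)/0.15068 = -2.4431 → z₀ = 0.08689 m
V₃ = V₁ · ln(z₃/z₀)/ln(z₁/z₀) = 24.8 × 7.9646/5.5829 = 35.3794 mph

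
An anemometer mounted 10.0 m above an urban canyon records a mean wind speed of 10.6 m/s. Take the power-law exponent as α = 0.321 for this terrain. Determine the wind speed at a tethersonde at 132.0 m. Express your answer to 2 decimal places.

24.27 m/s

Power-law profile: V₂ = V₁ · (z₂/z₁)^α
V₂ = 10.6 × (132.0/10.0)^0.321 = 10.6 × (13.2000)^0.321
    = 10.6 × 2.2893 = 24.2667 m/s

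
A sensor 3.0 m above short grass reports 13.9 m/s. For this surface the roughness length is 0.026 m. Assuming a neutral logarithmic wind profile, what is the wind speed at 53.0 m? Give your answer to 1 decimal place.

22.3 m/s

Log law: V(z) ∝ ln(z/z₀), so V₂/V₁ = ln(z₂/z₀) / ln(z₁/z₀).
ln(53.0/0.026) = 7.6200, ln(3.0/0.026) = 4.7483
V₂ = 13.9 × 7.6200/4.7483 = 13.9 × 1.6048 = 22.3065 m/s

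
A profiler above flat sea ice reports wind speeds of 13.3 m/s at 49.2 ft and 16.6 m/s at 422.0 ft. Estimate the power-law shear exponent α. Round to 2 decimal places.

α ≈ 0.10

Power law: V₂/V₁ = (z₂/z₁)^α ⇒ α = ln(V₂/V₁) / ln(z₂/z₁)
α = ln(16.6/13.3) / ln(422.0/49.2) = ln(1.2481) / ln(8.5772)
  = 0.22164 / 2.14911 = 0.10313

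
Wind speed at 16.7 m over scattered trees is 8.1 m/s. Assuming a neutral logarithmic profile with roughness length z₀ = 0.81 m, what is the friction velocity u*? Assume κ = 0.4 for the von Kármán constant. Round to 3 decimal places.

Log law: V(z) = (u*/κ) · ln(z/z₀) ⇒ u* = κ · V / ln(z/z₀)
u* = 0.4 × 8.1 / ln(16.7/0.81) = 0.4 × 8.1 / 3.0261
   = 3.2400 / 3.0261 = 1.0707 m/s

u* ≈ 1.071 m/s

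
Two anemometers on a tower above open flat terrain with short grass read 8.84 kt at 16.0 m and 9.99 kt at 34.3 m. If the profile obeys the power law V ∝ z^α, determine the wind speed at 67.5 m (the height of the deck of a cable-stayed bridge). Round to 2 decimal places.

First find α: α = ln(V₂/V₁)/ln(z₂/z₁) = ln(9.99/8.84)/ln(34.3/16.0) = 0.12230/0.76256 = 0.1604
Extrapolate from 34.3 m to 67.5 m: V₃ = 9.99 × (67.5/34.3)^0.1604 = 9.99 × 1.1147 = 11.1357 kt

11.14 kt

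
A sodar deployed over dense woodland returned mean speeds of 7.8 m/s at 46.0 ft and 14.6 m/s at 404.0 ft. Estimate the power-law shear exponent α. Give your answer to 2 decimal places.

Power law: V₂/V₁ = (z₂/z₁)^α ⇒ α = ln(V₂/V₁) / ln(z₂/z₁)
α = ln(14.6/7.8) / ln(404.0/46.0) = ln(1.8718) / ln(8.7826)
  = 0.62690 / 2.17277 = 0.28852

α ≈ 0.29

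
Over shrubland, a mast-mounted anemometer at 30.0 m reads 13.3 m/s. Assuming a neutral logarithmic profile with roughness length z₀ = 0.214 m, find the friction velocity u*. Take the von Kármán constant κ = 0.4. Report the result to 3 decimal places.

Log law: V(z) = (u*/κ) · ln(z/z₀) ⇒ u* = κ · V / ln(z/z₀)
u* = 0.4 × 13.3 / ln(30.0/0.214) = 0.4 × 13.3 / 4.9430
   = 5.3200 / 4.9430 = 1.0763 m/s

u* ≈ 1.076 m/s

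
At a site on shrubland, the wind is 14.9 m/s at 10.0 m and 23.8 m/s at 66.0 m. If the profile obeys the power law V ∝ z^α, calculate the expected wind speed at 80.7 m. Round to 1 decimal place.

25.0 m/s

First find α: α = ln(V₂/V₁)/ln(z₂/z₁) = ln(23.8/14.9)/ln(66.0/10.0) = 0.46832/1.88707 = 0.2482
Extrapolate from 66.0 m to 80.7 m: V₃ = 23.8 × (80.7/66.0)^0.2482 = 23.8 × 1.0512 = 25.0179 m/s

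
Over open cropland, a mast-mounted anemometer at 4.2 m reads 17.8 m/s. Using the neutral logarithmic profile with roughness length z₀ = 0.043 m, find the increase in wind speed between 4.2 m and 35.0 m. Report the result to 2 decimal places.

8.24 m/s

Log law: V₂ = V₁ · ln(z₂/z₀)/ln(z₁/z₀) = 17.8 × 6.7019/4.5816 = 26.0374 m/s
ΔV = 26.0374 − 17.8 = 8.2374 m/s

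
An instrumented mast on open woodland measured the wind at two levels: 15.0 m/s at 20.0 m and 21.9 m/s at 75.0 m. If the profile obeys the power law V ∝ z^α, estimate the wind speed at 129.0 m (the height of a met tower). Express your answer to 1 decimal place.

First find α: α = ln(V₂/V₁)/ln(z₂/z₁) = ln(21.9/15.0)/ln(75.0/20.0) = 0.37844/1.32176 = 0.2863
Extrapolate from 75.0 m to 129.0 m: V₃ = 21.9 × (129.0/75.0)^0.2863 = 21.9 × 1.1680 = 25.5787 m/s

25.6 m/s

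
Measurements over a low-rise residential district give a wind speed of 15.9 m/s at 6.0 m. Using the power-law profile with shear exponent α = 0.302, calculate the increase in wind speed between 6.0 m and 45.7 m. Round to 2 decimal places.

13.46 m/s

Power law: V₂ = V₁ · (z₂/z₁)^α = 15.9 × (7.6167)^0.302 = 29.3555 m/s
ΔV = 29.3555 − 15.9 = 13.4555 m/s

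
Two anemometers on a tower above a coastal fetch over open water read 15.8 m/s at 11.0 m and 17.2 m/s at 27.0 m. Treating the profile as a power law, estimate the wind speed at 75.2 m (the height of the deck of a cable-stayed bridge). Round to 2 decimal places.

First find α: α = ln(V₂/V₁)/ln(z₂/z₁) = ln(17.2/15.8)/ln(27.0/11.0) = 0.08490/0.89794 = 0.0945
Extrapolate from 27.0 m to 75.2 m: V₃ = 17.2 × (75.2/27.0)^0.0945 = 17.2 × 1.1017 = 18.9491 m/s

18.95 m/s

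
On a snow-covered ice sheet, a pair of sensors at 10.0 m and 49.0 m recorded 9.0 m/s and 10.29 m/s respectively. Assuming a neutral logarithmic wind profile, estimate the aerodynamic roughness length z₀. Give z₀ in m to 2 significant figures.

z₀ ≈ 0.00015 m

Log law: V(z) ∝ ln(z/z₀). With r = V₁/V₂ = 9.0/10.29 = 0.87464,
r · ln(z₂/z₀) = ln(z₁/z₀) ⇒ ln z₀ = (ln z₁ − r·ln z₂)/(1 − r)
ln z₀ = (2.30259 − 0.87464×3.89182) / 0.12536 = -8.7851
z₀ = exp(-8.7851) = 0.0001530 m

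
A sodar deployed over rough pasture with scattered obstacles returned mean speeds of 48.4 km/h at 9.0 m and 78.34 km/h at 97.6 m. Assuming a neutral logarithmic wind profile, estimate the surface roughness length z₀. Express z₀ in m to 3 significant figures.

Log law: V(z) ∝ ln(z/z₀). With r = V₁/V₂ = 48.4/78.34 = 0.61782,
r · ln(z₂/z₀) = ln(z₁/z₀) ⇒ ln z₀ = (ln z₁ − r·ln z₂)/(1 − r)
ln z₀ = (2.19722 − 0.61782×4.58088) / 0.38218 = -1.6561
z₀ = exp(-1.6561) = 0.1909 m

z₀ ≈ 0.191 m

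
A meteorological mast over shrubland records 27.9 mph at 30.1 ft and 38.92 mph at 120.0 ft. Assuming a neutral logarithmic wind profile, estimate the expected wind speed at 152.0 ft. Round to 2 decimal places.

Log law: V ∝ ln(z/z₀). From the pair, with r = V₁/V₂ = 0.71686,
ln z₀ = (ln z₁ − r·ln z₂)/(1 − r) = (3.4045 − 0.71686×4.7875)/0.28314 = -0.0968 → z₀ = 0.9077 ft
V₃ = V₁ · ln(z₃/z₀)/ln(z₁/z₀) = 27.9 × 5.1207/3.5013 = 40.8036 mph

40.80 mph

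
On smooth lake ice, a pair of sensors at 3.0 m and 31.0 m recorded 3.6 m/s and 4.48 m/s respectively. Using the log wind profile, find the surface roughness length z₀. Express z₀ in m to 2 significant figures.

z₀ ≈ 0.00021 m

Log law: V(z) ∝ ln(z/z₀). With r = V₁/V₂ = 3.6/4.48 = 0.80357,
r · ln(z₂/z₀) = ln(z₁/z₀) ⇒ ln z₀ = (ln z₁ − r·ln z₂)/(1 − r)
ln z₀ = (1.09861 − 0.80357×3.43399) / 0.19643 = -8.4552
z₀ = exp(-8.4552) = 0.0002128 m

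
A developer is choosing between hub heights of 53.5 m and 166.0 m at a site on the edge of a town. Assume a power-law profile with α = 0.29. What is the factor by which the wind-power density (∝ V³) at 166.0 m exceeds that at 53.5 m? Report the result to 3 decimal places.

2.678

Speed ratio: V_B/V_A = (z_B/z_A)^α = (166.0/53.5)^0.29 = (3.1028)^0.29 = 1.38870
Power-density ratio: P_B/P_A = (V_B/V_A)³ = (1.38870)³ = 2.67810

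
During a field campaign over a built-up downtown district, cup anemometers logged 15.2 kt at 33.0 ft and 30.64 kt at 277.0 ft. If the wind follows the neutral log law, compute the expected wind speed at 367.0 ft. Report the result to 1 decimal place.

Log law: V ∝ ln(z/z₀). From the pair, with r = V₁/V₂ = 0.49608,
ln z₀ = (ln z₁ − r·ln z₂)/(1 − r) = (3.4965 − 0.49608×5.6240)/0.50392 = 1.4021 → z₀ = 4.064 ft
V₃ = V₁ · ln(z₃/z₀)/ln(z₁/z₀) = 15.2 × 4.5033/2.0944 = 32.6818 kt

32.7 kt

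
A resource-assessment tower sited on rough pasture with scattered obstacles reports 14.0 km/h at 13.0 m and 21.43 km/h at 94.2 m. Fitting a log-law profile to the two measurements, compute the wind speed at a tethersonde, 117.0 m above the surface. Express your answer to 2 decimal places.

22.24 km/h

Log law: V ∝ ln(z/z₀). From the pair, with r = V₁/V₂ = 0.65329,
ln z₀ = (ln z₁ − r·ln z₂)/(1 − r) = (2.5649 − 0.65329×4.5454)/0.34671 = -1.1668 → z₀ = 0.3114 m
V₃ = V₁ · ln(z₃/z₀)/ln(z₁/z₀) = 14.0 × 5.9289/3.7317 = 22.2432 km/h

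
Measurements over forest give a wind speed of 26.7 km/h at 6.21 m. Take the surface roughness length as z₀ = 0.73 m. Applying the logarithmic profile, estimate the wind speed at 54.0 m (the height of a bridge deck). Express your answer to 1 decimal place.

53.7 km/h

Log law: V(z) ∝ ln(z/z₀), so V₂/V₁ = ln(z₂/z₀) / ln(z₁/z₀).
ln(54.0/0.73) = 4.3037, ln(6.21/0.73) = 2.1409
V₂ = 26.7 × 4.3037/2.1409 = 26.7 × 2.0103 = 53.6738 km/h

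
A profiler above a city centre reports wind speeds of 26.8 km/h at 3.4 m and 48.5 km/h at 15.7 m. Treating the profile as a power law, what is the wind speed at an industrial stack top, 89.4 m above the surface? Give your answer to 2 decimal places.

First find α: α = ln(V₂/V₁)/ln(z₂/z₁) = ln(48.5/26.8)/ln(15.7/3.4) = 0.59316/1.52989 = 0.3877
Extrapolate from 15.7 m to 89.4 m: V₃ = 48.5 × (89.4/15.7)^0.3877 = 48.5 × 1.9629 = 95.2001 km/h

95.20 km/h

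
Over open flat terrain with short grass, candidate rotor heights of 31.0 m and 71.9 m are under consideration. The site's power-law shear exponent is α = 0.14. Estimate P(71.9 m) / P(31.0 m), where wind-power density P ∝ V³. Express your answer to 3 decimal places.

Speed ratio: V_B/V_A = (z_B/z_A)^α = (71.9/31.0)^0.14 = (2.3194)^0.14 = 1.12500
Power-density ratio: P_B/P_A = (V_B/V_A)³ = (1.12500)³ = 1.42382

1.424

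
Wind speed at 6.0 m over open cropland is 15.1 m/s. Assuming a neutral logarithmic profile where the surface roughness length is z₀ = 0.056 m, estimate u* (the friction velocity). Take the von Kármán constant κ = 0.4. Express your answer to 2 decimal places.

u* ≈ 1.29 m/s

Log law: V(z) = (u*/κ) · ln(z/z₀) ⇒ u* = κ · V / ln(z/z₀)
u* = 0.4 × 15.1 / ln(6.0/0.056) = 0.4 × 15.1 / 4.6742
   = 6.0400 / 4.6742 = 1.2922 m/s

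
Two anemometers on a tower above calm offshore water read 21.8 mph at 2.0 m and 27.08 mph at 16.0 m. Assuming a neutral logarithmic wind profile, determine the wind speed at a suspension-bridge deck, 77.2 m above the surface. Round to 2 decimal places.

Log law: V ∝ ln(z/z₀). From the pair, with r = V₁/V₂ = 0.80502,
ln z₀ = (ln z₁ − r·ln z₂)/(1 − r) = (0.6931 − 0.80502×2.7726)/0.19498 = -7.8924 → z₀ = 0.0003736 m
V₃ = V₁ · ln(z₃/z₀)/ln(z₁/z₀) = 21.8 × 12.2388/8.5856 = 31.0761 mph

31.08 mph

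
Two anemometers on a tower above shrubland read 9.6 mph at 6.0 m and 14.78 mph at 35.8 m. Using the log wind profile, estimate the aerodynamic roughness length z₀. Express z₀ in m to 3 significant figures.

z₀ ≈ 0.219 m

Log law: V(z) ∝ ln(z/z₀). With r = V₁/V₂ = 9.6/14.78 = 0.64953,
r · ln(z₂/z₀) = ln(z₁/z₀) ⇒ ln z₀ = (ln z₁ − r·ln z₂)/(1 − r)
ln z₀ = (1.79176 − 0.64953×3.57795) / 0.35047 = -1.5186
z₀ = exp(-1.5186) = 0.2190 m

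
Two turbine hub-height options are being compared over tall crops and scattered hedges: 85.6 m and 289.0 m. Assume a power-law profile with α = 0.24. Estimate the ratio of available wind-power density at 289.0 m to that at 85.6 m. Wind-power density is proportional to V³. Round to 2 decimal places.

Speed ratio: V_B/V_A = (z_B/z_A)^α = (289.0/85.6)^0.24 = (3.3762)^0.24 = 1.33913
Power-density ratio: P_B/P_A = (V_B/V_A)³ = (1.33913)³ = 2.40140

2.40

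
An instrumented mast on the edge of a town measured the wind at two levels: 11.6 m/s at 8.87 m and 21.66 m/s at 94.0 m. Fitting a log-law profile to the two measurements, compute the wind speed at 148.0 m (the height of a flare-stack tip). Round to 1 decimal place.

23.6 m/s

Log law: V ∝ ln(z/z₀). From the pair, with r = V₁/V₂ = 0.53555,
ln z₀ = (ln z₁ − r·ln z₂)/(1 − r) = (2.1827 − 0.53555×4.5433)/0.46445 = -0.5393 → z₀ = 0.5831 m
V₃ = V₁ · ln(z₃/z₀)/ln(z₁/z₀) = 11.6 × 5.5365/2.7220 = 23.5944 m/s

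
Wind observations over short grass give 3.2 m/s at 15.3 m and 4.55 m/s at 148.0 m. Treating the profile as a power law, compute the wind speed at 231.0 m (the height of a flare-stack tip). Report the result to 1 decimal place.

First find α: α = ln(V₂/V₁)/ln(z₂/z₁) = ln(4.55/3.2)/ln(148.0/15.3) = 0.35198/2.26936 = 0.1551
Extrapolate from 148.0 m to 231.0 m: V₃ = 4.55 × (231.0/148.0)^0.1551 = 4.55 × 1.0715 = 4.8753 m/s

4.9 m/s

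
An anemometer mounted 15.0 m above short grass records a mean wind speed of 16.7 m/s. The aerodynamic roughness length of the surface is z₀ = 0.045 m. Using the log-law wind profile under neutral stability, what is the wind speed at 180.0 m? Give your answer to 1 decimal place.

Log law: V(z) ∝ ln(z/z₀), so V₂/V₁ = ln(z₂/z₀) / ln(z₁/z₀).
ln(180.0/0.045) = 8.2940, ln(15.0/0.045) = 5.8091
V₂ = 16.7 × 8.2940/5.8091 = 16.7 × 1.4278 = 23.8436 m/s

23.8 m/s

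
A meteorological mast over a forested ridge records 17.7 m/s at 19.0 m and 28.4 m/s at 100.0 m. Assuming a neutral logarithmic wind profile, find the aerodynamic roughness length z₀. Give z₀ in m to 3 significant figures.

z₀ ≈ 1.22 m

Log law: V(z) ∝ ln(z/z₀). With r = V₁/V₂ = 17.7/28.4 = 0.62324,
r · ln(z₂/z₀) = ln(z₁/z₀) ⇒ ln z₀ = (ln z₁ − r·ln z₂)/(1 − r)
ln z₀ = (2.94444 − 0.62324×4.60517) / 0.37676 = 0.1972
z₀ = exp(0.1972) = 1.218 m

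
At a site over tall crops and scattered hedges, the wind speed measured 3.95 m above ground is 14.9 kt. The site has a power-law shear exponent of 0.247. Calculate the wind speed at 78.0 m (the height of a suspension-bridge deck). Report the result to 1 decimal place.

31.1 kt

Power-law profile: V₂ = V₁ · (z₂/z₁)^α
V₂ = 14.9 × (78.0/3.95)^0.247 = 14.9 × (19.7468)^0.247
    = 14.9 × 2.0892 = 31.1296 kt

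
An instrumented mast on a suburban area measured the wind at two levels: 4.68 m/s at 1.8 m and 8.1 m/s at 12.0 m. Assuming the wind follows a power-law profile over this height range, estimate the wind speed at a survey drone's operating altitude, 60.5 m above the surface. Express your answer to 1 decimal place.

First find α: α = ln(V₂/V₁)/ln(z₂/z₁) = ln(8.1/4.68)/ln(12.0/1.8) = 0.54857/1.89712 = 0.2892
Extrapolate from 12.0 m to 60.5 m: V₃ = 8.1 × (60.5/12.0)^0.2892 = 8.1 × 1.5964 = 12.9312 m/s

12.9 m/s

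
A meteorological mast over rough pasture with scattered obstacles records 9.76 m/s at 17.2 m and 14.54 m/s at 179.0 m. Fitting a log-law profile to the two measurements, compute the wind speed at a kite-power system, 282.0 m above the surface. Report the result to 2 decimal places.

Log law: V ∝ ln(z/z₀). From the pair, with r = V₁/V₂ = 0.67125,
ln z₀ = (ln z₁ − r·ln z₂)/(1 − r) = (2.8449 − 0.67125×5.1874)/0.32875 = -1.9381 → z₀ = 0.1440 m
V₃ = V₁ · ln(z₃/z₀)/ln(z₁/z₀) = 9.76 × 7.5800/4.7830 = 15.4675 m/s

15.47 m/s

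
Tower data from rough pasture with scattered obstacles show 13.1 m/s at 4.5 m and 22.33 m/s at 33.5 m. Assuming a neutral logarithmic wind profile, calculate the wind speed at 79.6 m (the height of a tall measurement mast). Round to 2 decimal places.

Log law: V ∝ ln(z/z₀). From the pair, with r = V₁/V₂ = 0.58665,
ln z₀ = (ln z₁ − r·ln z₂)/(1 − r) = (1.5041 − 0.58665×3.5115)/0.41335 = -1.3451 → z₀ = 0.2605 m
V₃ = V₁ · ln(z₃/z₀)/ln(z₁/z₀) = 13.1 × 5.7221/2.8492 = 26.3093 m/s

26.31 m/s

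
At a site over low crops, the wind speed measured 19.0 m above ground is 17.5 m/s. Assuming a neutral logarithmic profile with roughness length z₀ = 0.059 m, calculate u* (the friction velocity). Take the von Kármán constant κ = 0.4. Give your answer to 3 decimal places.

Log law: V(z) = (u*/κ) · ln(z/z₀) ⇒ u* = κ · V / ln(z/z₀)
u* = 0.4 × 17.5 / ln(19.0/0.059) = 0.4 × 17.5 / 5.7747
   = 7.0000 / 5.7747 = 1.2122 m/s

u* ≈ 1.212 m/s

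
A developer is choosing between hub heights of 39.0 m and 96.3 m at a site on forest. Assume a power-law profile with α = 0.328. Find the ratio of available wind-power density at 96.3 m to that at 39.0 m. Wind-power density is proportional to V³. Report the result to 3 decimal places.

Speed ratio: V_B/V_A = (z_B/z_A)^α = (96.3/39.0)^0.328 = (2.4692)^0.328 = 1.34512
Power-density ratio: P_B/P_A = (V_B/V_A)³ = (1.34512)³ = 2.43378

2.434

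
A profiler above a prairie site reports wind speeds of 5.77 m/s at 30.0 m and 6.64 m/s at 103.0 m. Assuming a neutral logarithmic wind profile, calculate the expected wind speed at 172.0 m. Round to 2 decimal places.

Log law: V ∝ ln(z/z₀). From the pair, with r = V₁/V₂ = 0.86898,
ln z₀ = (ln z₁ − r·ln z₂)/(1 − r) = (3.4012 − 0.86898×4.6347)/0.13102 = -4.7798 → z₀ = 0.008398 m
V₃ = V₁ · ln(z₃/z₀)/ln(z₁/z₀) = 5.77 × 9.9273/8.1810 = 7.0016 m/s

7.00 m/s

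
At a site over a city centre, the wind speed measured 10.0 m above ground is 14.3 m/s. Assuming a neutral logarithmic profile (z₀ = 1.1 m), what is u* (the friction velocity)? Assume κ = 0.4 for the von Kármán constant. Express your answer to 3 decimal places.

u* ≈ 2.591 m/s

Log law: V(z) = (u*/κ) · ln(z/z₀) ⇒ u* = κ · V / ln(z/z₀)
u* = 0.4 × 14.3 / ln(10.0/1.1) = 0.4 × 14.3 / 2.2073
   = 5.7200 / 2.2073 = 2.5914 m/s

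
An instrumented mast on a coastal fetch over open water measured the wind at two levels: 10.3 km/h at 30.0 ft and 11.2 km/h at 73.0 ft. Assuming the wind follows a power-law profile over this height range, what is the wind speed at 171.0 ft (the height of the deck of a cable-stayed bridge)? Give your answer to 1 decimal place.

First find α: α = ln(V₂/V₁)/ln(z₂/z₁) = ln(11.2/10.3)/ln(73.0/30.0) = 0.08377/0.88926 = 0.0942
Extrapolate from 73.0 ft to 171.0 ft: V₃ = 11.2 × (171.0/73.0)^0.0942 = 11.2 × 1.0835 = 12.1351 km/h

12.1 km/h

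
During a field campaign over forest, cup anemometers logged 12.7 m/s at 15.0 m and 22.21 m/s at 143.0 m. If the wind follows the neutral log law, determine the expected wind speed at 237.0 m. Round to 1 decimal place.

24.3 m/s

Log law: V ∝ ln(z/z₀). From the pair, with r = V₁/V₂ = 0.57181,
ln z₀ = (ln z₁ − r·ln z₂)/(1 − r) = (2.7081 − 0.57181×4.9628)/0.42819 = -0.3031 → z₀ = 0.7385 m
V₃ = V₁ · ln(z₃/z₀)/ln(z₁/z₀) = 12.7 × 5.7711/3.0111 = 24.3408 m/s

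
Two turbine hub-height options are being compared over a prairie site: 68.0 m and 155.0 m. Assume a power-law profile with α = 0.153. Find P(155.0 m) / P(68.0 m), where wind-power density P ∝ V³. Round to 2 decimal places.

1.46

Speed ratio: V_B/V_A = (z_B/z_A)^α = (155.0/68.0)^0.153 = (2.2794)^0.153 = 1.13435
Power-density ratio: P_B/P_A = (V_B/V_A)³ = (1.13435)³ = 1.45962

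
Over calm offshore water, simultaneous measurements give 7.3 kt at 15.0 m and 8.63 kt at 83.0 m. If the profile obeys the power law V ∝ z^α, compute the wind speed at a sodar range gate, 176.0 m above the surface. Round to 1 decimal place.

First find α: α = ln(V₂/V₁)/ln(z₂/z₁) = ln(8.63/7.3)/ln(83.0/15.0) = 0.16737/1.71079 = 0.0978
Extrapolate from 83.0 m to 176.0 m: V₃ = 8.63 × (176.0/83.0)^0.0978 = 8.63 × 1.0763 = 9.2885 kt

9.3 kt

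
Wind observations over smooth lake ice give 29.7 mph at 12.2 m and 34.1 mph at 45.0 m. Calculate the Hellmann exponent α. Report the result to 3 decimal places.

α ≈ 0.106

Power law: V₂/V₁ = (z₂/z₁)^α ⇒ α = ln(V₂/V₁) / ln(z₂/z₁)
α = ln(34.1/29.7) / ln(45.0/12.2) = ln(1.1481) / ln(3.6885)
  = 0.13815 / 1.30523 = 0.10584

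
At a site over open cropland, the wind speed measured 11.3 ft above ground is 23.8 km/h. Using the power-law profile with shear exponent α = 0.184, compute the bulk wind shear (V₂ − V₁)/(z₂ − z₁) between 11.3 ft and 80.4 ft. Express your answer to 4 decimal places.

Power law: V₂ = V₁ · (z₂/z₁)^α = 23.8 × (7.1150)^0.184 = 34.1490 km/h
ΔV/Δz = (34.1490 − 23.8)/(80.4 − 11.3) = 10.3490/69.1000 = 0.14977 km/h/ft

0.1498 km/h/ft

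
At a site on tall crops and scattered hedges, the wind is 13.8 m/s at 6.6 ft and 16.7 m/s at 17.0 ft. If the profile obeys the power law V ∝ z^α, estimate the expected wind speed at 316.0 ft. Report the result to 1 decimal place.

First find α: α = ln(V₂/V₁)/ln(z₂/z₁) = ln(16.7/13.8)/ln(17.0/6.6) = 0.19074/0.94614 = 0.2016
Extrapolate from 17.0 ft to 316.0 ft: V₃ = 16.7 × (316.0/17.0)^0.2016 = 16.7 × 1.8025 = 30.1017 m/s

30.1 m/s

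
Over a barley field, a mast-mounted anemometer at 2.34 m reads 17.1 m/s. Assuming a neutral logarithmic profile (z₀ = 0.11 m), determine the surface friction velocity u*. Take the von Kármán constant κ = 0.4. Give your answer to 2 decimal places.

u* ≈ 2.24 m/s

Log law: V(z) = (u*/κ) · ln(z/z₀) ⇒ u* = κ · V / ln(z/z₀)
u* = 0.4 × 17.1 / ln(2.34/0.11) = 0.4 × 17.1 / 3.0574
   = 6.8400 / 3.0574 = 2.2372 m/s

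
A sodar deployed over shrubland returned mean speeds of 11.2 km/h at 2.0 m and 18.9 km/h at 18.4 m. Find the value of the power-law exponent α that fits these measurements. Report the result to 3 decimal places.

Power law: V₂/V₁ = (z₂/z₁)^α ⇒ α = ln(V₂/V₁) / ln(z₂/z₁)
α = ln(18.9/11.2) / ln(18.4/2.0) = ln(1.6875) / ln(9.2000)
  = 0.52325 / 2.21920 = 0.23578

α ≈ 0.236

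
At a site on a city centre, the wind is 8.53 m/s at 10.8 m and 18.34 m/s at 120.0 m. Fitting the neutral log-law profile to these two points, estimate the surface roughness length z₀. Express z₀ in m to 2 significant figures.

z₀ ≈ 1.3 m

Log law: V(z) ∝ ln(z/z₀). With r = V₁/V₂ = 8.53/18.34 = 0.46510,
r · ln(z₂/z₀) = ln(z₁/z₀) ⇒ ln z₀ = (ln z₁ − r·ln z₂)/(1 − r)
ln z₀ = (2.37955 − 0.46510×4.78749) / 0.53490 = 0.2858
z₀ = exp(0.2858) = 1.331 m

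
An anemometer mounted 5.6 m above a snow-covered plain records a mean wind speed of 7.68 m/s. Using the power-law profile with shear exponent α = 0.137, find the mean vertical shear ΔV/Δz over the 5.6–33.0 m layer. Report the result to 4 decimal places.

Power law: V₂ = V₁ · (z₂/z₁)^α = 7.68 × (5.8929)^0.137 = 9.7926 m/s
ΔV/Δz = (9.7926 − 7.68)/(33.0 − 5.6) = 2.1126/27.4000 = 0.07710 m/s/m

0.0771 m/s/m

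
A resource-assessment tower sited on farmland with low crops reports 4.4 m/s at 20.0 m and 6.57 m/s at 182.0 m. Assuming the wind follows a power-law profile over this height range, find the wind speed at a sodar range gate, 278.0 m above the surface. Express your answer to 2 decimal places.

First find α: α = ln(V₂/V₁)/ln(z₂/z₁) = ln(6.57/4.4)/ln(182.0/20.0) = 0.40091/2.20827 = 0.1815
Extrapolate from 182.0 m to 278.0 m: V₃ = 6.57 × (278.0/182.0)^0.1815 = 6.57 × 1.0799 = 7.0952 m/s

7.10 m/s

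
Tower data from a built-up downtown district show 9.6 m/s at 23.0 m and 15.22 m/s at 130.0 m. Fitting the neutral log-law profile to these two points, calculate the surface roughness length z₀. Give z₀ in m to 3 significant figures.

z₀ ≈ 1.19 m

Log law: V(z) ∝ ln(z/z₀). With r = V₁/V₂ = 9.6/15.22 = 0.63075,
r · ln(z₂/z₀) = ln(z₁/z₀) ⇒ ln z₀ = (ln z₁ − r·ln z₂)/(1 − r)
ln z₀ = (3.13549 − 0.63075×4.86753) / 0.36925 = 0.1768
z₀ = exp(0.1768) = 1.193 m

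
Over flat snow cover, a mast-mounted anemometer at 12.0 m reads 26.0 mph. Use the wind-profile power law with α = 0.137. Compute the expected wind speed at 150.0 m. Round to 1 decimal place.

36.7 mph

Power-law profile: V₂ = V₁ · (z₂/z₁)^α
V₂ = 26.0 × (150.0/12.0)^0.137 = 26.0 × (12.5000)^0.137
    = 26.0 × 1.4134 = 36.7494 mph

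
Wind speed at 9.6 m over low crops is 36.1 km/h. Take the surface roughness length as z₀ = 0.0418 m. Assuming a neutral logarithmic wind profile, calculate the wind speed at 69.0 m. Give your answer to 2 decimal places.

49.20 km/h

Log law: V(z) ∝ ln(z/z₀), so V₂/V₁ = ln(z₂/z₀) / ln(z₁/z₀).
ln(69.0/0.0418) = 7.4090, ln(9.6/0.0418) = 5.4366
V₂ = 36.1 × 7.4090/5.4366 = 36.1 × 1.3628 = 49.1967 km/h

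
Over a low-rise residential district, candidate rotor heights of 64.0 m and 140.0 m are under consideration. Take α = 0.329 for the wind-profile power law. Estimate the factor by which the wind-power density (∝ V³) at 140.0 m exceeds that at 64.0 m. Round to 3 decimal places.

Speed ratio: V_B/V_A = (z_B/z_A)^α = (140.0/64.0)^0.329 = (2.1875)^0.329 = 1.29373
Power-density ratio: P_B/P_A = (V_B/V_A)³ = (1.29373)³ = 2.16535

2.165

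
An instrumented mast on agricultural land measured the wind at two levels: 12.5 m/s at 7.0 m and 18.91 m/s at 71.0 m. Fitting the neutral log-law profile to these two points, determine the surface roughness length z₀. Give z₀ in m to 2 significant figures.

z₀ ≈ 0.076 m

Log law: V(z) ∝ ln(z/z₀). With r = V₁/V₂ = 12.5/18.91 = 0.66103,
r · ln(z₂/z₀) = ln(z₁/z₀) ⇒ ln z₀ = (ln z₁ − r·ln z₂)/(1 − r)
ln z₀ = (1.94591 − 0.66103×4.26268) / 0.33897 = -2.5720
z₀ = exp(-2.5720) = 0.07638 m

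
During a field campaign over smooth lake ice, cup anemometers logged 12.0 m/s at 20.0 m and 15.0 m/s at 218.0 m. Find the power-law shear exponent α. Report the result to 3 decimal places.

Power law: V₂/V₁ = (z₂/z₁)^α ⇒ α = ln(V₂/V₁) / ln(z₂/z₁)
α = ln(15.0/12.0) / ln(218.0/20.0) = ln(1.2500) / ln(10.9000)
  = 0.22314 / 2.38876 = 0.09341

α ≈ 0.093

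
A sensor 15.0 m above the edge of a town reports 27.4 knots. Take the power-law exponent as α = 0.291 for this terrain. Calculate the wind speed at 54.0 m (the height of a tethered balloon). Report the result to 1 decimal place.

Power-law profile: V₂ = V₁ · (z₂/z₁)^α
V₂ = 27.4 × (54.0/15.0)^0.291 = 27.4 × (3.6000)^0.291
    = 27.4 × 1.4517 = 39.7772 knots

39.8 knots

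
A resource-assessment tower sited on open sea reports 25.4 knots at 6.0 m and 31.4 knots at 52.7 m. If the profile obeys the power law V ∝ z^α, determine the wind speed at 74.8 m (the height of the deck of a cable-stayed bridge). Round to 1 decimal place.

32.5 knots

First find α: α = ln(V₂/V₁)/ln(z₂/z₁) = ln(31.4/25.4)/ln(52.7/6.0) = 0.21206/2.17286 = 0.0976
Extrapolate from 52.7 m to 74.8 m: V₃ = 31.4 × (74.8/52.7)^0.0976 = 31.4 × 1.0348 = 32.4917 knots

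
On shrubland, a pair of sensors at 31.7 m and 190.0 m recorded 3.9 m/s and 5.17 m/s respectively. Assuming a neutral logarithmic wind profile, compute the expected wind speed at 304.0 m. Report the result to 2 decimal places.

Log law: V ∝ ln(z/z₀). From the pair, with r = V₁/V₂ = 0.75435,
ln z₀ = (ln z₁ − r·ln z₂)/(1 − r) = (3.4563 − 0.75435×5.2470)/0.24565 = -2.0427 → z₀ = 0.1297 m
V₃ = V₁ · ln(z₃/z₀)/ln(z₁/z₀) = 3.9 × 7.7597/5.4990 = 5.5033 m/s

5.50 m/s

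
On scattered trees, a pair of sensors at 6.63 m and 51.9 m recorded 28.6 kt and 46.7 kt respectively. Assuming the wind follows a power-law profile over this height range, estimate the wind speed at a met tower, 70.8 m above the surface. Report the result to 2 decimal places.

50.29 kt

First find α: α = ln(V₂/V₁)/ln(z₂/z₁) = ln(46.7/28.6)/ln(51.9/6.63) = 0.49034/2.05771 = 0.2383
Extrapolate from 51.9 m to 70.8 m: V₃ = 46.7 × (70.8/51.9)^0.2383 = 46.7 × 1.0768 = 50.2868 kt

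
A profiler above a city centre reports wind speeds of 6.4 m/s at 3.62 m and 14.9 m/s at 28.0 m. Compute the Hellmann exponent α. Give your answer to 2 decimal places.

Power law: V₂/V₁ = (z₂/z₁)^α ⇒ α = ln(V₂/V₁) / ln(z₂/z₁)
α = ln(14.9/6.4) / ln(28.0/3.62) = ln(2.3281) / ln(7.7348)
  = 0.84506 / 2.04573 = 0.41309

α ≈ 0.41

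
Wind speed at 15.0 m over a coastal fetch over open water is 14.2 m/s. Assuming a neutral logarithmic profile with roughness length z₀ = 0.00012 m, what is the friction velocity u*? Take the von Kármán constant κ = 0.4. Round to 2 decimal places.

Log law: V(z) = (u*/κ) · ln(z/z₀) ⇒ u* = κ · V / ln(z/z₀)
u* = 0.4 × 14.2 / ln(15.0/0.00012) = 0.4 × 14.2 / 11.7361
   = 5.6800 / 11.7361 = 0.4840 m/s

u* ≈ 0.48 m/s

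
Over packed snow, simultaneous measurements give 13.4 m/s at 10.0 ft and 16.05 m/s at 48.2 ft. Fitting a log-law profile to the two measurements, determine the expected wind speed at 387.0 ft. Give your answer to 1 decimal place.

19.6 m/s

Log law: V ∝ ln(z/z₀). From the pair, with r = V₁/V₂ = 0.83489,
ln z₀ = (ln z₁ − r·ln z₂)/(1 − r) = (2.3026 − 0.83489×3.8754)/0.16511 = -5.6503 → z₀ = 0.003516 ft
V₃ = V₁ · ln(z₃/z₀)/ln(z₁/z₀) = 13.4 × 11.6087/7.9529 = 19.5598 m/s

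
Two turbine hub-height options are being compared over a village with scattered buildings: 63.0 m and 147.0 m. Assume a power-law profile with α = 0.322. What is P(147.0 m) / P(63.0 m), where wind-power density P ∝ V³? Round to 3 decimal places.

2.267

Speed ratio: V_B/V_A = (z_B/z_A)^α = (147.0/63.0)^0.322 = (2.3333)^0.322 = 1.31368
Power-density ratio: P_B/P_A = (V_B/V_A)³ = (1.31368)³ = 2.26707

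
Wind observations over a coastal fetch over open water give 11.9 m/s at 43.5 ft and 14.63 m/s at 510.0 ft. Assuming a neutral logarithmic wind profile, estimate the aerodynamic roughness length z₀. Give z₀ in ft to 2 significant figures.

Log law: V(z) ∝ ln(z/z₀). With r = V₁/V₂ = 11.9/14.63 = 0.81340,
r · ln(z₂/z₀) = ln(z₁/z₀) ⇒ ln z₀ = (ln z₁ − r·ln z₂)/(1 − r)
ln z₀ = (3.77276 − 0.81340×6.23441) / 0.18660 = -6.9575
z₀ = exp(-6.9575) = 0.0009515 ft

z₀ ≈ 0.00095 ft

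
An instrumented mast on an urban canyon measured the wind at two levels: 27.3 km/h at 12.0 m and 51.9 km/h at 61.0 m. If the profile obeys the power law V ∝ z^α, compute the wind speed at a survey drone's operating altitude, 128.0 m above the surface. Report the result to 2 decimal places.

69.56 km/h

First find α: α = ln(V₂/V₁)/ln(z₂/z₁) = ln(51.9/27.3)/ln(61.0/12.0) = 0.64243/1.62597 = 0.3951
Extrapolate from 61.0 m to 128.0 m: V₃ = 51.9 × (128.0/61.0)^0.3951 = 51.9 × 1.3402 = 69.5576 km/h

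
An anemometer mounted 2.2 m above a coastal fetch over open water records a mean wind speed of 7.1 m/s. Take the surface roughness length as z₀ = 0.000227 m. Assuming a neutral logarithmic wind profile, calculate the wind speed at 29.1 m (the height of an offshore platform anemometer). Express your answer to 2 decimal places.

9.10 m/s

Log law: V(z) ∝ ln(z/z₀), so V₂/V₁ = ln(z₂/z₀) / ln(z₁/z₀).
ln(29.1/0.000227) = 11.7613, ln(2.2/0.000227) = 9.1790
V₂ = 7.1 × 11.7613/9.1790 = 7.1 × 1.2813 = 9.0974 m/s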